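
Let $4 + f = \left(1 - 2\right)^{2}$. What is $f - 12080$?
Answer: $-12083$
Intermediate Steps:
$f = -3$ ($f = -4 + \left(1 - 2\right)^{2} = -4 + \left(-1\right)^{2} = -4 + 1 = -3$)
$f - 12080 = -3 - 12080 = -12083$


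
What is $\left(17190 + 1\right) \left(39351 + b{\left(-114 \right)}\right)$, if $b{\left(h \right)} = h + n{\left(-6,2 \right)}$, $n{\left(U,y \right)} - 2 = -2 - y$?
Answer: $674488885$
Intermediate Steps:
$n{\left(U,y \right)} = - y$ ($n{\left(U,y \right)} = 2 - \left(2 + y\right) = - y$)
$b{\left(h \right)} = -2 + h$ ($b{\left(h \right)} = h - 2 = -2 + h$)
$\left(17190 + 1\right) \left(39351 + b{\left(-114 \right)}\right) = \left(17190 + 1\right) \left(39351 - 116\right) = 17191 \left(39351 - 116\right) = 17191 \cdot 39235 = 674488885$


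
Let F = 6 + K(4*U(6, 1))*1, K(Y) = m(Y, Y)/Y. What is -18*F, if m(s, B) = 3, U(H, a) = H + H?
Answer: -873/8 ≈ -109.13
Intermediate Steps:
U(H, a) = 2*H
K(Y) = 3/Y
F = 97/16 (F = 6 + (3/((4*(2*6))))*1 = 6 + (3/((4*12)))*1 = 6 + (3/48)*1 = 6 + (3*(1/48))*1 = 6 + (1/16)*1 = 6 + 1/16 = 97/16 ≈ 6.0625)
-18*F = -18*97/16 = -873/8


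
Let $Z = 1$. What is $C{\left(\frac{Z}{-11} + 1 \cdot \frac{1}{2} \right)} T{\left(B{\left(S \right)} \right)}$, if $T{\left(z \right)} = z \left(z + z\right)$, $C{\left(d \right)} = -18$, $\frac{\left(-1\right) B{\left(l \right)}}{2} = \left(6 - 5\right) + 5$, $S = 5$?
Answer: $-5184$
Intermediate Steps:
$B{\left(l \right)} = -12$ ($B{\left(l \right)} = - 2 \left(\left(6 - 5\right) + 5\right) = - 2 \left(1 + 5\right) = \left(-2\right) 6 = -12$)
$T{\left(z \right)} = 2 z^{2}$ ($T{\left(z \right)} = z 2 z = 2 z^{2}$)
$C{\left(\frac{Z}{-11} + 1 \cdot \frac{1}{2} \right)} T{\left(B{\left(S \right)} \right)} = - 18 \cdot 2 \left(-12\right)^{2} = - 18 \cdot 2 \cdot 144 = \left(-18\right) 288 = -5184$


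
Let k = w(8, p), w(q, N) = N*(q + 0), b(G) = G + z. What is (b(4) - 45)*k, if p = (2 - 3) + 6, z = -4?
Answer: -1800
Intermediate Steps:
b(G) = -4 + G (b(G) = G - 4 = -4 + G)
p = 5 (p = -1 + 6 = 5)
w(q, N) = N*q
k = 40 (k = 5*8 = 40)
(b(4) - 45)*k = ((-4 + 4) - 45)*40 = (0 - 45)*40 = -45*40 = -1800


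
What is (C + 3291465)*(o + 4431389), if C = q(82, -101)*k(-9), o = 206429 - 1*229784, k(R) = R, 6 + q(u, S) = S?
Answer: 14513134566552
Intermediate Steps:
q(u, S) = -6 + S
o = -23355 (o = 206429 - 229784 = -23355)
C = 963 (C = (-6 - 101)*(-9) = -107*(-9) = 963)
(C + 3291465)*(o + 4431389) = (963 + 3291465)*(-23355 + 4431389) = 3292428*4408034 = 14513134566552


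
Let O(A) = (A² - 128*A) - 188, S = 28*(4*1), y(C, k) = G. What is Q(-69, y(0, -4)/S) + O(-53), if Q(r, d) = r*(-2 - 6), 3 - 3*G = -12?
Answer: 9957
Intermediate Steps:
G = 5 (G = 1 - ⅓*(-12) = 1 + 4 = 5)
y(C, k) = 5
S = 112 (S = 28*4 = 112)
Q(r, d) = -8*r (Q(r, d) = r*(-8) = -8*r)
O(A) = -188 + A² - 128*A
Q(-69, y(0, -4)/S) + O(-53) = -8*(-69) + (-188 + (-53)² - 128*(-53)) = 552 + (-188 + 2809 + 6784) = 552 + 9405 = 9957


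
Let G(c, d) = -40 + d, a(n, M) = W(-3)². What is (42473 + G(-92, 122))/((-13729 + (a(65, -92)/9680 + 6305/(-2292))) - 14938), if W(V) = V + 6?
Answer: -236037265200/159020781823 ≈ -1.4843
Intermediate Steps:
W(V) = 6 + V
a(n, M) = 9 (a(n, M) = (6 - 3)² = 3² = 9)
(42473 + G(-92, 122))/((-13729 + (a(65, -92)/9680 + 6305/(-2292))) - 14938) = (42473 + (-40 + 122))/((-13729 + (9/9680 + 6305/(-2292))) - 14938) = (42473 + 82)/((-13729 + (9*(1/9680) + 6305*(-1/2292))) - 14938) = 42555/((-13729 + (9/9680 - 6305/2292)) - 14938) = 42555/((-13729 - 15252943/5546640) - 14938) = 42555/(-76165073503/5546640 - 14938) = 42555/(-159020781823/5546640) = 42555*(-5546640/159020781823) = -236037265200/159020781823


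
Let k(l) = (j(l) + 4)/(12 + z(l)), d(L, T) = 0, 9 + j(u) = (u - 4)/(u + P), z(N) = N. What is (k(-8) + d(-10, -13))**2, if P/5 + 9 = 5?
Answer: 64/49 ≈ 1.3061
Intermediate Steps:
P = -20 (P = -45 + 5*5 = -45 + 25 = -20)
j(u) = -9 + (-4 + u)/(-20 + u) (j(u) = -9 + (u - 4)/(u - 20) = -9 + (-4 + u)/(-20 + u))
k(l) = (4 + 8*(22 - l)/(-20 + l))/(12 + l) (k(l) = (8*(22 - l)/(-20 + l) + 4)/(12 + l) = (4 + 8*(22 - l)/(-20 + l))/(12 + l))
(k(-8) + d(-10, -13))**2 = (4*(24 - 1*(-8))/((-20 - 8)*(12 - 8)) + 0)**2 = (4*(24 + 8)/(-28*4) + 0)**2 = (4*(-1/28)*(1/4)*32 + 0)**2 = (-8/7 + 0)**2 = (-8/7)**2 = 64/49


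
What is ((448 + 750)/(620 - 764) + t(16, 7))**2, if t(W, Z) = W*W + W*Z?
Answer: 670654609/5184 ≈ 1.2937e+5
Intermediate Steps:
t(W, Z) = W**2 + W*Z
((448 + 750)/(620 - 764) + t(16, 7))**2 = ((448 + 750)/(620 - 764) + 16*(16 + 7))**2 = (1198/(-144) + 16*23)**2 = (1198*(-1/144) + 368)**2 = (-599/72 + 368)**2 = (25897/72)**2 = 670654609/5184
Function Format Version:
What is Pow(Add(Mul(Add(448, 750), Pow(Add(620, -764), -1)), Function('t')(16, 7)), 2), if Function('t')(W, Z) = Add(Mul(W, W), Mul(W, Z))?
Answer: Rational(670654609, 5184) ≈ 1.2937e+5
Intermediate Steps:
Function('t')(W, Z) = Add(Pow(W, 2), Mul(W, Z))
Pow(Add(Mul(Add(448, 750), Pow(Add(620, -764), -1)), Function('t')(16, 7)), 2) = Pow(Add(Mul(Add(448, 750), Pow(Add(620, -764), -1)), Mul(16, Add(16, 7))), 2) = Pow(Add(Mul(1198, Pow(-144, -1)), Mul(16, 23)), 2) = Pow(Add(Mul(1198, Rational(-1, 144)), 368), 2) = Pow(Add(Rational(-599, 72), 368), 2) = Pow(Rational(25897, 72), 2) = Rational(670654609, 5184)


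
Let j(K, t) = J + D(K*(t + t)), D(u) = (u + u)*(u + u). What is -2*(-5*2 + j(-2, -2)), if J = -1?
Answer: -490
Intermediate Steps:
D(u) = 4*u² (D(u) = (2*u)*(2*u) = 4*u²)
j(K, t) = -1 + 16*K²*t² (j(K, t) = -1 + 4*(K*(t + t))² = -1 + 4*(K*(2*t))² = -1 + 4*(2*K*t)² = -1 + 4*(4*K²*t²) = -1 + 16*K²*t²)
-2*(-5*2 + j(-2, -2)) = -2*(-5*2 + (-1 + 16*(-2)²*(-2)²)) = -2*(-10 + (-1 + 16*4*4)) = -2*(-10 + (-1 + 256)) = -2*(-10 + 255) = -2*245 = -490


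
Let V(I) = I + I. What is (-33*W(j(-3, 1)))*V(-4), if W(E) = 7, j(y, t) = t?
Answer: 1848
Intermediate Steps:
V(I) = 2*I
(-33*W(j(-3, 1)))*V(-4) = (-33*7)*(2*(-4)) = -231*(-8) = 1848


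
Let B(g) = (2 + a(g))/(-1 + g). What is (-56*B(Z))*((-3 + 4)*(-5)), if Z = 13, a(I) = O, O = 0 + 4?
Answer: 140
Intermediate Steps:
O = 4
a(I) = 4
B(g) = 6/(-1 + g) (B(g) = (2 + 4)/(-1 + g) = 6/(-1 + g))
(-56*B(Z))*((-3 + 4)*(-5)) = (-336/(-1 + 13))*((-3 + 4)*(-5)) = (-336/12)*(1*(-5)) = -336/12*(-5) = -56*1/2*(-5) = -28*(-5) = 140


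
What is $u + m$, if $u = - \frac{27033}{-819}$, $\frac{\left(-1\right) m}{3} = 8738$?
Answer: $- \frac{7147411}{273} \approx -26181.0$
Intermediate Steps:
$m = -26214$ ($m = \left(-3\right) 8738 = -26214$)
$u = \frac{9011}{273}$ ($u = \left(-27033\right) \left(- \frac{1}{819}\right) = \frac{9011}{273} \approx 33.007$)
$u + m = \frac{9011}{273} - 26214 = - \frac{7147411}{273}$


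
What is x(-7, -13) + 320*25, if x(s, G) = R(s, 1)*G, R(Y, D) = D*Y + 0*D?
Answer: 8091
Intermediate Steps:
R(Y, D) = D*Y (R(Y, D) = D*Y + 0 = D*Y)
x(s, G) = G*s (x(s, G) = (1*s)*G = s*G = G*s)
x(-7, -13) + 320*25 = -13*(-7) + 320*25 = 91 + 8000 = 8091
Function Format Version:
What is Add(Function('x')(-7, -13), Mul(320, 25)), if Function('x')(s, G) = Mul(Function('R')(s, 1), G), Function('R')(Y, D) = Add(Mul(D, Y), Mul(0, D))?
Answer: 8091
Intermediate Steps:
Function('R')(Y, D) = Mul(D, Y) (Function('R')(Y, D) = Add(Mul(D, Y), 0) = Mul(D, Y))
Function('x')(s, G) = Mul(G, s) (Function('x')(s, G) = Mul(Mul(1, s), G) = Mul(s, G) = Mul(G, s))
Add(Function('x')(-7, -13), Mul(320, 25)) = Add(Mul(-13, -7), Mul(320, 25)) = Add(91, 8000) = 8091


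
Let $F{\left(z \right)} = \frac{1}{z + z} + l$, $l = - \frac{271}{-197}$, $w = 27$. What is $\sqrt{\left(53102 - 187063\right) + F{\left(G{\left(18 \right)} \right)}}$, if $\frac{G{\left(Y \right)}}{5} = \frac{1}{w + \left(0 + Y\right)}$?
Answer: $\frac{i \sqrt{20794657686}}{394} \approx 366.0 i$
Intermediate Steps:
$G{\left(Y \right)} = \frac{5}{27 + Y}$ ($G{\left(Y \right)} = \frac{5}{27 + \left(0 + Y\right)} = \frac{5}{27 + Y}$)
$l = \frac{271}{197}$ ($l = \left(-271\right) \left(- \frac{1}{197}\right) = \frac{271}{197} \approx 1.3756$)
$F{\left(z \right)} = \frac{271}{197} + \frac{1}{2 z}$ ($F{\left(z \right)} = \frac{1}{z + z} + \frac{271}{197} = \frac{1}{2 z} + \frac{271}{197} = \frac{271}{197} + \frac{1}{2 z}$)
$\sqrt{\left(53102 - 187063\right) + F{\left(G{\left(18 \right)} \right)}} = \sqrt{\left(53102 - 187063\right) + \frac{197 + 542 \frac{5}{27 + 18}}{394 \frac{5}{27 + 18}}} = \sqrt{\left(53102 - 187063\right) + \frac{197 + 542 \cdot \frac{5}{45}}{394 \cdot \frac{5}{45}}} = \sqrt{-133961 + \frac{197 + 542 \cdot 5 \cdot \frac{1}{45}}{394 \cdot 5 \cdot \frac{1}{45}}} = \sqrt{-133961 + \frac{\frac{1}{\frac{1}{9}} \left(197 + 542 \cdot \frac{1}{9}\right)}{394}} = \sqrt{-133961 + \frac{1}{394} \cdot 9 \left(197 + \frac{542}{9}\right)} = \sqrt{-133961 + \frac{1}{394} \cdot 9 \cdot \frac{2315}{9}} = \sqrt{-133961 + \frac{2315}{394}} = \sqrt{- \frac{52778319}{394}} = \frac{i \sqrt{20794657686}}{394}$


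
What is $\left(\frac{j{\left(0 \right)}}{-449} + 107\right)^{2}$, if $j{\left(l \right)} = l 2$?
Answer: $11449$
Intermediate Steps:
$j{\left(l \right)} = 2 l$
$\left(\frac{j{\left(0 \right)}}{-449} + 107\right)^{2} = \left(\frac{2 \cdot 0}{-449} + 107\right)^{2} = \left(0 \left(- \frac{1}{449}\right) + 107\right)^{2} = \left(0 + 107\right)^{2} = 107^{2} = 11449$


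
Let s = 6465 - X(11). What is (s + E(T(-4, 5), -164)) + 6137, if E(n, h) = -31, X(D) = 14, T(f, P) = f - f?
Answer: 12557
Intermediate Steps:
T(f, P) = 0
s = 6451 (s = 6465 - 1*14 = 6465 - 14 = 6451)
(s + E(T(-4, 5), -164)) + 6137 = (6451 - 31) + 6137 = 6420 + 6137 = 12557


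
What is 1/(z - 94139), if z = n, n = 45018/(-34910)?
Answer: -17455/1643218754 ≈ -1.0622e-5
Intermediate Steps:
n = -22509/17455 (n = 45018*(-1/34910) = -22509/17455 ≈ -1.2895)
z = -22509/17455 ≈ -1.2895
1/(z - 94139) = 1/(-22509/17455 - 94139) = 1/(-1643218754/17455) = -17455/1643218754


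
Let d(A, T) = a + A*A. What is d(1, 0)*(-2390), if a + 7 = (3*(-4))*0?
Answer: 14340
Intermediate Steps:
a = -7 (a = -7 + (3*(-4))*0 = -7 - 12*0 = -7 + 0 = -7)
d(A, T) = -7 + A² (d(A, T) = -7 + A*A = -7 + A²)
d(1, 0)*(-2390) = (-7 + 1²)*(-2390) = (-7 + 1)*(-2390) = -6*(-2390) = 14340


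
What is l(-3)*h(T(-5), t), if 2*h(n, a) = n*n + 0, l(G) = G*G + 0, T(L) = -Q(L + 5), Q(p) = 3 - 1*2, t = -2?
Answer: 9/2 ≈ 4.5000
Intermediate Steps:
Q(p) = 1 (Q(p) = 3 - 2 = 1)
T(L) = -1 (T(L) = -1*1 = -1)
l(G) = G² (l(G) = G² + 0 = G²)
h(n, a) = n²/2 (h(n, a) = (n*n + 0)/2 = (n² + 0)/2 = n²/2)
l(-3)*h(T(-5), t) = (-3)²*((½)*(-1)²) = 9*((½)*1) = 9*(½) = 9/2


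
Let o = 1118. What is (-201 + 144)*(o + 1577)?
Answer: -153615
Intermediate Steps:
(-201 + 144)*(o + 1577) = (-201 + 144)*(1118 + 1577) = -57*2695 = -153615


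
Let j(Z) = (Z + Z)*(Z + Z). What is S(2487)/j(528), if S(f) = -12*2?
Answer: -1/46464 ≈ -2.1522e-5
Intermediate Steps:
S(f) = -24
j(Z) = 4*Z**2 (j(Z) = (2*Z)*(2*Z) = 4*Z**2)
S(2487)/j(528) = -24/(4*528**2) = -24/(4*278784) = -24/1115136 = -24*1/1115136 = -1/46464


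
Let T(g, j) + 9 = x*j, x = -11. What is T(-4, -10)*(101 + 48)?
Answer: 15049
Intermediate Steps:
T(g, j) = -9 - 11*j
T(-4, -10)*(101 + 48) = (-9 - 11*(-10))*(101 + 48) = (-9 + 110)*149 = 101*149 = 15049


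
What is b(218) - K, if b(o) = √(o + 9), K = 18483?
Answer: -18483 + √227 ≈ -18468.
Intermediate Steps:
b(o) = √(9 + o)
b(218) - K = √(9 + 218) - 1*18483 = √227 - 18483 = -18483 + √227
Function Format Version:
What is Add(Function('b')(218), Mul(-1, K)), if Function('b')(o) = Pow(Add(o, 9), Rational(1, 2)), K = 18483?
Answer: Add(-18483, Pow(227, Rational(1, 2))) ≈ -18468.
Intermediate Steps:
Function('b')(o) = Pow(Add(9, o), Rational(1, 2))
Add(Function('b')(218), Mul(-1, K)) = Add(Pow(Add(9, 218), Rational(1, 2)), Mul(-1, 18483)) = Add(Pow(227, Rational(1, 2)), -18483) = Add(-18483, Pow(227, Rational(1, 2)))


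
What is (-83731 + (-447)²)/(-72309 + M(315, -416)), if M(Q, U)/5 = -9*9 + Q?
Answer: -116078/71139 ≈ -1.6317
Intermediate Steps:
M(Q, U) = -405 + 5*Q (M(Q, U) = 5*(-9*9 + Q) = 5*(-81 + Q) = -405 + 5*Q)
(-83731 + (-447)²)/(-72309 + M(315, -416)) = (-83731 + (-447)²)/(-72309 + (-405 + 5*315)) = (-83731 + 199809)/(-72309 + (-405 + 1575)) = 116078/(-72309 + 1170) = 116078/(-71139) = 116078*(-1/71139) = -116078/71139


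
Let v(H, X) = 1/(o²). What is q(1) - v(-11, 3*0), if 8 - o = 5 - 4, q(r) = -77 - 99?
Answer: -8625/49 ≈ -176.02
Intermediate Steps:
q(r) = -176
o = 7 (o = 8 - (5 - 4) = 8 - 1*1 = 8 - 1 = 7)
v(H, X) = 1/49 (v(H, X) = 1/(7²) = 1/49)
q(1) - v(-11, 3*0) = -176 - 1*1/49 = -176 - 1/49 = -8625/49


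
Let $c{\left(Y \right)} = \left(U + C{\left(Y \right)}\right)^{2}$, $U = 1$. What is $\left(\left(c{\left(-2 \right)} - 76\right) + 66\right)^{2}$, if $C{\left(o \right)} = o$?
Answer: $81$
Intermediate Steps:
$c{\left(Y \right)} = \left(1 + Y\right)^{2}$
$\left(\left(c{\left(-2 \right)} - 76\right) + 66\right)^{2} = \left(\left(\left(1 - 2\right)^{2} - 76\right) + 66\right)^{2} = \left(\left(\left(-1\right)^{2} - 76\right) + 66\right)^{2} = \left(\left(1 - 76\right) + 66\right)^{2} = \left(-75 + 66\right)^{2} = \left(-9\right)^{2} = 81$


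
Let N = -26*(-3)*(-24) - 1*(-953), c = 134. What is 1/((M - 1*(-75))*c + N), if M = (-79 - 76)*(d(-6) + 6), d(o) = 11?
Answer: -1/343959 ≈ -2.9073e-6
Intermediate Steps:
M = -2635 (M = (-79 - 76)*(11 + 6) = -155*17 = -2635)
N = -919 (N = 78*(-24) + 953 = -1872 + 953 = -919)
1/((M - 1*(-75))*c + N) = 1/((-2635 - 1*(-75))*134 - 919) = 1/((-2635 + 75)*134 - 919) = 1/(-2560*134 - 919) = 1/(-343040 - 919) = 1/(-343959) = -1/343959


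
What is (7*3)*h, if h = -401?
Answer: -8421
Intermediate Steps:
(7*3)*h = (7*3)*(-401) = 21*(-401) = -8421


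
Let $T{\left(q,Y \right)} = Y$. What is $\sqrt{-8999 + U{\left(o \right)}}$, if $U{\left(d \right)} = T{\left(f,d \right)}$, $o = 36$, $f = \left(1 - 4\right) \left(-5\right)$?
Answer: $i \sqrt{8963} \approx 94.673 i$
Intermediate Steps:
$f = 15$ ($f = \left(-3\right) \left(-5\right) = 15$)
$U{\left(d \right)} = d$
$\sqrt{-8999 + U{\left(o \right)}} = \sqrt{-8999 + 36} = \sqrt{-8963} = i \sqrt{8963}$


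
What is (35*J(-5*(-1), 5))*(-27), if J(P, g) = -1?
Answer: 945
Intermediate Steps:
(35*J(-5*(-1), 5))*(-27) = (35*(-1))*(-27) = -35*(-27) = 945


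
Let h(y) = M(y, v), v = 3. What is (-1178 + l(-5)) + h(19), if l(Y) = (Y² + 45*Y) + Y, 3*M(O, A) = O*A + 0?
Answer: -1364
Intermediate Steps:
M(O, A) = A*O/3 (M(O, A) = (O*A + 0)/3 = (A*O + 0)/3 = (A*O)/3 = A*O/3)
h(y) = y (h(y) = (⅓)*3*y = y)
l(Y) = Y² + 46*Y
(-1178 + l(-5)) + h(19) = (-1178 - 5*(46 - 5)) + 19 = (-1178 - 5*41) + 19 = (-1178 - 205) + 19 = -1383 + 19 = -1364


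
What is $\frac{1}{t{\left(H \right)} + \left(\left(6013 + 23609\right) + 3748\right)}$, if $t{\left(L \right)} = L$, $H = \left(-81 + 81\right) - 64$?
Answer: $\frac{1}{33306} \approx 3.0025 \cdot 10^{-5}$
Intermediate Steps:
$H = -64$ ($H = 0 - 64 = -64$)
$\frac{1}{t{\left(H \right)} + \left(\left(6013 + 23609\right) + 3748\right)} = \frac{1}{-64 + \left(\left(6013 + 23609\right) + 3748\right)} = \frac{1}{-64 + \left(29622 + 3748\right)} = \frac{1}{-64 + 33370} = \frac{1}{33306}$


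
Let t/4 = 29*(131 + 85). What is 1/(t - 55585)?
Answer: -1/30529 ≈ -3.2756e-5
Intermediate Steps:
t = 25056 (t = 4*(29*(131 + 85)) = 4*(29*216) = 4*6264 = 25056)
1/(t - 55585) = 1/(25056 - 55585) = 1/(-30529) = -1/30529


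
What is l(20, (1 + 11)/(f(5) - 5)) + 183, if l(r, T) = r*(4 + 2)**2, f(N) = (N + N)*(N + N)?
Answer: 903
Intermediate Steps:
f(N) = 4*N**2 (f(N) = (2*N)*(2*N) = 4*N**2)
l(r, T) = 36*r (l(r, T) = r*6**2 = r*36 = 36*r)
l(20, (1 + 11)/(f(5) - 5)) + 183 = 36*20 + 183 = 720 + 183 = 903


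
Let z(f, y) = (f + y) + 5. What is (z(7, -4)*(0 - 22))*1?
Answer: -176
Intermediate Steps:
z(f, y) = 5 + f + y
(z(7, -4)*(0 - 22))*1 = ((5 + 7 - 4)*(0 - 22))*1 = (8*(-22))*1 = -176*1 = -176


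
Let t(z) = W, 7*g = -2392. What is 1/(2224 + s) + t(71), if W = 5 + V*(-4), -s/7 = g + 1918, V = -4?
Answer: 185009/8810 ≈ 21.000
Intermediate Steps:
g = -2392/7 (g = (1/7)*(-2392) = -2392/7 ≈ -341.71)
s = -11034 (s = -7*(-2392/7 + 1918) = -7*11034/7 = -11034)
W = 21 (W = 5 - 4*(-4) = 5 + 16 = 21)
t(z) = 21
1/(2224 + s) + t(71) = 1/(2224 - 11034) + 21 = 1/(-8810) + 21 = -1/8810 + 21 = 185009/8810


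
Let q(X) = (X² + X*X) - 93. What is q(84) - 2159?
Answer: 11860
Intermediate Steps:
q(X) = -93 + 2*X² (q(X) = (X² + X²) - 93 = 2*X² - 93 = -93 + 2*X²)
q(84) - 2159 = (-93 + 2*84²) - 2159 = (-93 + 2*7056) - 2159 = (-93 + 14112) - 2159 = 14019 - 2159 = 11860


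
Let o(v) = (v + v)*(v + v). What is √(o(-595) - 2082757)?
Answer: 3*I*√74073 ≈ 816.49*I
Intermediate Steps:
o(v) = 4*v² (o(v) = (2*v)*(2*v) = 4*v²)
√(o(-595) - 2082757) = √(4*(-595)² - 2082757) = √(4*354025 - 2082757) = √(1416100 - 2082757) = √(-666657) = 3*I*√74073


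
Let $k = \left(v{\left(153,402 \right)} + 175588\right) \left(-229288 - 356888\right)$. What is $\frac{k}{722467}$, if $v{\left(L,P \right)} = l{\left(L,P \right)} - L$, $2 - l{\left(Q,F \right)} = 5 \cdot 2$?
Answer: $- \frac{102831097152}{722467} \approx -1.4233 \cdot 10^{5}$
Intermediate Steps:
$l{\left(Q,F \right)} = -8$ ($l{\left(Q,F \right)} = 2 - 5 \cdot 2 = 2 - 10 = -8$)
$v{\left(L,P \right)} = -8 - L$
$k = -102831097152$ ($k = \left(\left(-8 - 153\right) + 175588\right) \left(-229288 - 356888\right) = \left(\left(-8 - 153\right) + 175588\right) \left(-586176\right) = \left(-161 + 175588\right) \left(-586176\right) = 175427 \left(-586176\right) = -102831097152$)
$\frac{k}{722467} = - \frac{102831097152}{722467}$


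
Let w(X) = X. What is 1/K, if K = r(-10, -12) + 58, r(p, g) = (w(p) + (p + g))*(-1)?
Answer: 1/90 ≈ 0.011111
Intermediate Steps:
r(p, g) = -g - 2*p (r(p, g) = (p + (p + g))*(-1) = (p + (g + p))*(-1) = (g + 2*p)*(-1) = -g - 2*p)
K = 90 (K = (-1*(-12) - 2*(-10)) + 58 = (12 + 20) + 58 = 32 + 58 = 90)
1/K = 1/90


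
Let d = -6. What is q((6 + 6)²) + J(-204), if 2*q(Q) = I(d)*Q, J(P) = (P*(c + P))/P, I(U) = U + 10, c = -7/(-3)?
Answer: 259/3 ≈ 86.333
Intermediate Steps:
c = 7/3 (c = -7*(-⅓) = 7/3 ≈ 2.3333)
I(U) = 10 + U
J(P) = 7/3 + P (J(P) = (P*(7/3 + P))/P = 7/3 + P)
q(Q) = 2*Q (q(Q) = ((10 - 6)*Q)/2 = (4*Q)/2 = 2*Q)
q((6 + 6)²) + J(-204) = 2*(6 + 6)² + (7/3 - 204) = 2*12² - 605/3 = 2*144 - 605/3 = 288 - 605/3 = 259/3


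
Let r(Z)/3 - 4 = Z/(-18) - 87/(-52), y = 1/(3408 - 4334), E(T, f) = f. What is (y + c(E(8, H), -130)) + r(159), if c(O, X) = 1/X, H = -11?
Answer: -1142351/120380 ≈ -9.4895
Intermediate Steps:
y = -1/926 (y = 1/(-926) = -1/926 ≈ -0.0010799)
r(Z) = 885/52 - Z/6 (r(Z) = 12 + 3*(Z/(-18) - 87/(-52)) = 12 + 3*(Z*(-1/18) - 87*(-1/52)) = 12 + 3*(-Z/18 + 87/52) = 12 + 3*(87/52 - Z/18) = 12 + (261/52 - Z/6) = 885/52 - Z/6)
(y + c(E(8, H), -130)) + r(159) = (-1/926 + 1/(-130)) + (885/52 - ⅙*159) = (-1/926 - 1/130) + (885/52 - 53/2) = -264/30095 - 493/52 = -1142351/120380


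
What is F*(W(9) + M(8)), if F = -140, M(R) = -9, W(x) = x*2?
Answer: -1260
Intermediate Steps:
W(x) = 2*x
F*(W(9) + M(8)) = -140*(2*9 - 9) = -140*(18 - 9) = -140*9 = -1260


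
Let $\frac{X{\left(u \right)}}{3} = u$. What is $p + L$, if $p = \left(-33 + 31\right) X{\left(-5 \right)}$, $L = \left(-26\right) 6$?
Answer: $-126$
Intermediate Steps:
$L = -156$
$X{\left(u \right)} = 3 u$
$p = 30$ ($p = \left(-33 + 31\right) 3 \left(-5\right) = \left(-2\right) \left(-15\right) = 30$)
$p + L = 30 - 156 = -126$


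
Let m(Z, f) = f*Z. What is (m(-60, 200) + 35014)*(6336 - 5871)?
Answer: 10701510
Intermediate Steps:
m(Z, f) = Z*f
(m(-60, 200) + 35014)*(6336 - 5871) = (-60*200 + 35014)*(6336 - 5871) = (-12000 + 35014)*465 = 23014*465 = 10701510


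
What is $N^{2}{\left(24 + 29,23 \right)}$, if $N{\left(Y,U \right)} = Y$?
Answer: $2809$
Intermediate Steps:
$N^{2}{\left(24 + 29,23 \right)} = \left(24 + 29\right)^{2} = 53^{2} = 2809$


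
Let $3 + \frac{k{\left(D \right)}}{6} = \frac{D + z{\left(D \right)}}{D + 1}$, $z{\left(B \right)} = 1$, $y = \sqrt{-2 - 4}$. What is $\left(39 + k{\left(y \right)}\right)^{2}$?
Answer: $729$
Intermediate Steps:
$y = i \sqrt{6}$ ($y = \sqrt{-6} = i \sqrt{6} \approx 2.4495 i$)
$k{\left(D \right)} = -12$ ($k{\left(D \right)} = -18 + 6 \frac{D + 1}{D + 1} = -18 + 6 \frac{1 + D}{1 + D} = -18 + 6 \cdot 1 = -18 + 6 = -12$)
$\left(39 + k{\left(y \right)}\right)^{2} = \left(39 - 12\right)^{2} = 27^{2} = 729$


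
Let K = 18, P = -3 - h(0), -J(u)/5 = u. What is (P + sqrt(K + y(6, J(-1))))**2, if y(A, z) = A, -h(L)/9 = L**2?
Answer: 33 - 12*sqrt(6) ≈ 3.6061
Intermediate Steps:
h(L) = -9*L**2
J(u) = -5*u
P = -3 (P = -3 - (-9)*0**2 = -3 - (-9)*0 = -3 - 1*0 = -3 + 0 = -3)
(P + sqrt(K + y(6, J(-1))))**2 = (-3 + sqrt(18 + 6))**2 = (-3 + sqrt(24))**2 = (-3 + 2*sqrt(6))**2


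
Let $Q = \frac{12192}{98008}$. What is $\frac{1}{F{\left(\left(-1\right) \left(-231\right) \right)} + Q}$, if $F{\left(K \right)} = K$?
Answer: $\frac{12251}{2831505} \approx 0.0043267$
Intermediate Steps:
$Q = \frac{1524}{12251}$ ($Q = 12192 \cdot \frac{1}{98008} = \frac{1524}{12251} \approx 0.1244$)
$\frac{1}{F{\left(\left(-1\right) \left(-231\right) \right)} + Q} = \frac{1}{\left(-1\right) \left(-231\right) + \frac{1524}{12251}} = \frac{1}{231 + \frac{1524}{12251}} = \frac{1}{\frac{2831505}{12251}} = \frac{12251}{2831505}$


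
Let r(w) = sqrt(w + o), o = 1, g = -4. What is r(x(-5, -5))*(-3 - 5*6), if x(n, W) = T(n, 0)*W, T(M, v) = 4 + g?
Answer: -33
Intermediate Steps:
T(M, v) = 0 (T(M, v) = 4 - 4 = 0)
x(n, W) = 0 (x(n, W) = 0*W = 0)
r(w) = sqrt(1 + w) (r(w) = sqrt(w + 1) = sqrt(1 + w))
r(x(-5, -5))*(-3 - 5*6) = sqrt(1 + 0)*(-3 - 5*6) = sqrt(1)*(-3 - 30) = 1*(-33) = -33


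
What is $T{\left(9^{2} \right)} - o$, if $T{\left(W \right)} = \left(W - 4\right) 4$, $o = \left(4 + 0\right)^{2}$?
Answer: $292$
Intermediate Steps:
$o = 16$ ($o = 4^{2} = 16$)
$T{\left(W \right)} = -16 + 4 W$ ($T{\left(W \right)} = \left(-4 + W\right) 4 = -16 + 4 W$)
$T{\left(9^{2} \right)} - o = \left(-16 + 4 \cdot 9^{2}\right) - 16 = \left(-16 + 4 \cdot 81\right) - 16 = \left(-16 + 324\right) - 16 = 308 - 16 = 292$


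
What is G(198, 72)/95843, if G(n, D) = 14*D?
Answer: 1008/95843 ≈ 0.010517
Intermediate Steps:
G(198, 72)/95843 = (14*72)/95843 = 1008*(1/95843) = 1008/95843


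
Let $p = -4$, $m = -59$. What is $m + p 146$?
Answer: $-643$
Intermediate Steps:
$m + p 146 = -59 - 584 = -643$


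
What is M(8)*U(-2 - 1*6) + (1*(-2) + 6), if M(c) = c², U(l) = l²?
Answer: 4100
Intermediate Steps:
M(8)*U(-2 - 1*6) + (1*(-2) + 6) = 8²*(-2 - 1*6)² + (1*(-2) + 6) = 64*(-2 - 6)² + (-2 + 6) = 64*(-8)² + 4 = 64*64 + 4 = 4096 + 4 = 4100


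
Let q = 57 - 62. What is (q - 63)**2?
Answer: 4624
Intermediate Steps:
q = -5
(q - 63)**2 = (-5 - 63)**2 = (-68)**2 = 4624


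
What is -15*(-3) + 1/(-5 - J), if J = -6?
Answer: 46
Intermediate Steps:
-15*(-3) + 1/(-5 - J) = -15*(-3) + 1/(-5 - 1*(-6)) = 45 + 1/(-5 + 6) = 45 + 1/1 = 45 + 1 = 46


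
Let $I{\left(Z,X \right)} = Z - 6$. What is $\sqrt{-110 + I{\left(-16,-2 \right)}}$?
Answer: $2 i \sqrt{33} \approx 11.489 i$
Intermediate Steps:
$I{\left(Z,X \right)} = -6 + Z$
$\sqrt{-110 + I{\left(-16,-2 \right)}} = \sqrt{-110 - 22} = \sqrt{-132} = 2 i \sqrt{33}$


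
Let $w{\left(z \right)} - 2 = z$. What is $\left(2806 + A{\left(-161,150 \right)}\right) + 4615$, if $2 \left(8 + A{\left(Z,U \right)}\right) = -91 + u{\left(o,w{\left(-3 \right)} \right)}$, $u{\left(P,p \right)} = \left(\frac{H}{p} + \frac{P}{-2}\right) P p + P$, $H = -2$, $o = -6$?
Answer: $\frac{14759}{2} \approx 7379.5$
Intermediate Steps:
$w{\left(z \right)} = 2 + z$
$u{\left(P,p \right)} = P + P p \left(- \frac{2}{p} - \frac{P}{2}\right)$ ($u{\left(P,p \right)} = \left(- \frac{2}{p} + \frac{P}{-2}\right) P p + P = \left(- \frac{2}{p} + P \left(- \frac{1}{2}\right)\right) P p + P = \left(- \frac{2}{p} - \frac{P}{2}\right) P p + P = P \left(- \frac{2}{p} - \frac{P}{2}\right) p + P = P p \left(- \frac{2}{p} - \frac{P}{2}\right) + P = P + P p \left(- \frac{2}{p} - \frac{P}{2}\right)$)
$A{\left(Z,U \right)} = - \frac{83}{2}$ ($A{\left(Z,U \right)} = -8 + \frac{-91 - - 3 \left(2 - 6 \left(2 - 3\right)\right)}{2} = -8 + \frac{-91 - - 3 \left(2 - -6\right)}{2} = -8 + \frac{-91 - - 3 \left(2 + 6\right)}{2} = -8 + \frac{-91 - \left(-3\right) 8}{2} = -8 + \frac{-91 + 24}{2} = -8 + \frac{1}{2} \left(-67\right) = -8 - \frac{67}{2} = - \frac{83}{2}$)
$\left(2806 + A{\left(-161,150 \right)}\right) + 4615 = \left(2806 - \frac{83}{2}\right) + 4615 = \frac{5529}{2} + 4615 = \frac{14759}{2}$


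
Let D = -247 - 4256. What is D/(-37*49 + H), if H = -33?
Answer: 4503/1846 ≈ 2.4393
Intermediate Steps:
D = -4503
D/(-37*49 + H) = -4503/(-37*49 - 33) = -4503/(-1813 - 33) = -4503/(-1846) = -4503*(-1/1846) = 4503/1846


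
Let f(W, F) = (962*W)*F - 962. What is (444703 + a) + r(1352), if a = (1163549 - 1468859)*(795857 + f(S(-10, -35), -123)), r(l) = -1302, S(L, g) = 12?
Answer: 190824383671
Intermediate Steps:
f(W, F) = -962 + 962*F*W (f(W, F) = 962*F*W - 962 = -962 + 962*F*W)
a = 190823940270 (a = (1163549 - 1468859)*(795857 + (-962 + 962*(-123)*12)) = -305310*(795857 + (-962 - 1419912)) = -305310*(795857 - 1420874) = -305310*(-625017) = 190823940270)
(444703 + a) + r(1352) = (444703 + 190823940270) - 1302 = 190824384973 - 1302 = 190824383671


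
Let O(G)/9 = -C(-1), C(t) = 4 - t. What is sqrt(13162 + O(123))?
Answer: sqrt(13117) ≈ 114.53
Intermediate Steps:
O(G) = -45 (O(G) = 9*(-(4 - 1*(-1))) = 9*(-(4 + 1)) = 9*(-1*5) = 9*(-5) = -45)
sqrt(13162 + O(123)) = sqrt(13162 - 45) = sqrt(13117)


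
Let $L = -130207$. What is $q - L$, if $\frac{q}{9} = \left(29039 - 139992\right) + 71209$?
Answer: $-227489$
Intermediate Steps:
$q = -357696$ ($q = 9 \left(\left(29039 - 139992\right) + 71209\right) = 9 \left(-110953 + 71209\right) = 9 \left(-39744\right) = -357696$)
$q - L = -357696 - -130207 = -357696 + 130207 = -227489$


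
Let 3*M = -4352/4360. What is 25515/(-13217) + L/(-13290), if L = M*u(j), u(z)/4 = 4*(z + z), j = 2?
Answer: -276979549589/143597087775 ≈ -1.9289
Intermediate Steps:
u(z) = 32*z (u(z) = 4*(4*(z + z)) = 4*(4*(2*z)) = 4*(8*z) = 32*z)
M = -544/1635 (M = (-4352/4360)/3 = (-4352*1/4360)/3 = (1/3)*(-544/545) = -544/1635 ≈ -0.33272)
L = -34816/1635 (L = -17408*2/1635 = -544/1635*64 = -34816/1635 ≈ -21.294)
25515/(-13217) + L/(-13290) = 25515/(-13217) - 34816/1635/(-13290) = 25515*(-1/13217) - 34816/1635*(-1/13290) = -25515/13217 + 17408/10864575 = -276979549589/143597087775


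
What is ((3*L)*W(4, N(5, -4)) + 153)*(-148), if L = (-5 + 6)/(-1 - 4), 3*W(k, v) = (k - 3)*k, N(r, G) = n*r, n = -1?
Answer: -112628/5 ≈ -22526.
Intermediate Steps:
N(r, G) = -r
W(k, v) = k*(-3 + k)/3 (W(k, v) = ((k - 3)*k)/3 = ((-3 + k)*k)/3 = (k*(-3 + k))/3 = k*(-3 + k)/3)
L = -1/5 (L = 1/(-5) = 1*(-1/5) = -1/5 ≈ -0.20000)
((3*L)*W(4, N(5, -4)) + 153)*(-148) = ((3*(-1/5))*((1/3)*4*(-3 + 4)) + 153)*(-148) = (-4/5 + 153)*(-148) = (761/5)*(-148) = -112628/5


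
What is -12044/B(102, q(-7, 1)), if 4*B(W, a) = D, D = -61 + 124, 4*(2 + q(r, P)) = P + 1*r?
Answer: -48176/63 ≈ -764.70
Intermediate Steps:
q(r, P) = -2 + P/4 + r/4 (q(r, P) = -2 + (P + 1*r)/4 = -2 + (P + r)/4 = -2 + (P/4 + r/4) = -2 + P/4 + r/4)
D = 63
B(W, a) = 63/4 (B(W, a) = (1/4)*63 = 63/4)
-12044/B(102, q(-7, 1)) = -12044/63/4 = -12044*4/63 = -48176/63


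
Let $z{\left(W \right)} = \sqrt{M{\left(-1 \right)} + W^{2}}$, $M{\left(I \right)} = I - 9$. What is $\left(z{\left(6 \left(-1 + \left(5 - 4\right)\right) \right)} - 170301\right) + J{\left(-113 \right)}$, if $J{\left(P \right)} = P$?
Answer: $-170414 + i \sqrt{10} \approx -1.7041 \cdot 10^{5} + 3.1623 i$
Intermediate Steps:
$M{\left(I \right)} = -9 + I$ ($M{\left(I \right)} = I - 9 = -9 + I$)
$z{\left(W \right)} = \sqrt{-10 + W^{2}}$ ($z{\left(W \right)} = \sqrt{\left(-9 - 1\right) + W^{2}} = \sqrt{-10 + W^{2}}$)
$\left(z{\left(6 \left(-1 + \left(5 - 4\right)\right) \right)} - 170301\right) + J{\left(-113 \right)} = \left(\sqrt{-10 + \left(6 \left(-1 + \left(5 - 4\right)\right)\right)^{2}} - 170301\right) - 113 = \left(\sqrt{-10 + \left(6 \left(-1 + 1\right)\right)^{2}} - 170301\right) - 113 = \left(\sqrt{-10 + \left(6 \cdot 0\right)^{2}} - 170301\right) - 113 = \left(\sqrt{-10 + 0^{2}} - 170301\right) - 113 = \left(\sqrt{-10 + 0} - 170301\right) - 113 = \left(\sqrt{-10} - 170301\right) - 113 = \left(i \sqrt{10} - 170301\right) - 113 = \left(-170301 + i \sqrt{10}\right) - 113 = -170414 + i \sqrt{10}$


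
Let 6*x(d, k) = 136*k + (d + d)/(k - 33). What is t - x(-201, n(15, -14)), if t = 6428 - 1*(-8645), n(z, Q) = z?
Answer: 265127/18 ≈ 14729.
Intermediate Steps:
x(d, k) = 68*k/3 + d/(3*(-33 + k)) (x(d, k) = (136*k + (d + d)/(k - 33))/6 = (136*k + (2*d)/(-33 + k))/6 = (136*k + 2*d/(-33 + k))/6 = 68*k/3 + d/(3*(-33 + k)))
t = 15073 (t = 6428 + 8645 = 15073)
t - x(-201, n(15, -14)) = 15073 - (-201 - 2244*15 + 68*15**2)/(3*(-33 + 15)) = 15073 - (-201 - 33660 + 68*225)/(3*(-18)) = 15073 - (-1)*(-201 - 33660 + 15300)/(3*18) = 15073 - (-1)*(-18561)/(3*18) = 15073 - 1*6187/18 = 15073 - 6187/18 = 265127/18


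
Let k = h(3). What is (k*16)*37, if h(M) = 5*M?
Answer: 8880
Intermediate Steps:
k = 15 (k = 5*3 = 15)
(k*16)*37 = (15*16)*37 = 240*37 = 8880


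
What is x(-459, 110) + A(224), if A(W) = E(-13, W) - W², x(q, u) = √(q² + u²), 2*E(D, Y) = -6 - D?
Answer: -100345/2 + √222781 ≈ -49701.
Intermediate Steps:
E(D, Y) = -3 - D/2 (E(D, Y) = (-6 - D)/2 = -3 - D/2)
A(W) = 7/2 - W² (A(W) = (-3 - ½*(-13)) - W² = (-3 + 13/2) - W² = 7/2 - W²)
x(-459, 110) + A(224) = √((-459)² + 110²) + (7/2 - 1*224²) = √(210681 + 12100) + (7/2 - 1*50176) = √222781 + (7/2 - 50176) = √222781 - 100345/2 = -100345/2 + √222781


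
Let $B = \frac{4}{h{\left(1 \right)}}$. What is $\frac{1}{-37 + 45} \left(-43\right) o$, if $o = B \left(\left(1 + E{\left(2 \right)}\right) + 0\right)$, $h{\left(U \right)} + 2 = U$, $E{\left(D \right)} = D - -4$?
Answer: $\frac{301}{2} \approx 150.5$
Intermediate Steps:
$E{\left(D \right)} = 4 + D$ ($E{\left(D \right)} = D + 4 = 4 + D$)
$h{\left(U \right)} = -2 + U$
$B = -4$ ($B = \frac{4}{-2 + 1} = \frac{4}{-1} = 4 \left(-1\right) = -4$)
$o = -28$ ($o = - 4 \left(\left(1 + \left(4 + 2\right)\right) + 0\right) = - 4 \left(\left(1 + 6\right) + 0\right) = - 4 \left(7 + 0\right) = \left(-4\right) 7 = -28$)
$\frac{1}{-37 + 45} \left(-43\right) o = \frac{1}{-37 + 45} \left(-43\right) \left(-28\right) = \frac{1}{8} \left(-43\right) \left(-28\right) = \left(- \frac{43}{8}\right) \left(-28\right) = \frac{301}{2}$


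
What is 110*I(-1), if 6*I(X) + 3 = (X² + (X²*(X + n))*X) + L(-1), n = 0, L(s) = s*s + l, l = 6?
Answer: 110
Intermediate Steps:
L(s) = 6 + s² (L(s) = s*s + 6 = s² + 6 = 6 + s²)
I(X) = ⅔ + X²/6 + X⁴/6 (I(X) = -½ + ((X² + (X²*(X + 0))*X) + (6 + (-1)²))/6 = -½ + ((X² + (X²*X)*X) + (6 + 1))/6 = -½ + ((X² + X³*X) + 7)/6 = -½ + ((X² + X⁴) + 7)/6 = -½ + (7 + X² + X⁴)/6 = -½ + (7/6 + X²/6 + X⁴/6) = ⅔ + X²/6 + X⁴/6)
110*I(-1) = 110*(⅔ + (⅙)*(-1)² + (⅙)*(-1)⁴) = 110*(⅔ + (⅙)*1 + (⅙)*1) = 110*(⅔ + ⅙ + ⅙) = 110*1 = 110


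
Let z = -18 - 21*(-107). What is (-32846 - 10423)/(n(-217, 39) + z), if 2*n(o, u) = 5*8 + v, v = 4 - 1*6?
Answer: -43269/2248 ≈ -19.248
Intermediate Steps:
v = -2 (v = 4 - 6 = -2)
n(o, u) = 19 (n(o, u) = (5*8 - 2)/2 = (40 - 2)/2 = (½)*38 = 19)
z = 2229 (z = -18 + 2247 = 2229)
(-32846 - 10423)/(n(-217, 39) + z) = (-32846 - 10423)/(19 + 2229) = -43269/2248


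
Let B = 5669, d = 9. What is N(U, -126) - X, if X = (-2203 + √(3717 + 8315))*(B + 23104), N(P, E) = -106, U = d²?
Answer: 63386813 - 460368*√47 ≈ 6.0231e+7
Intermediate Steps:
U = 81 (U = 9² = 81)
X = -63386919 + 460368*√47 (X = (-2203 + √(3717 + 8315))*(5669 + 23104) = (-2203 + √12032)*28773 = (-2203 + 16*√47)*28773 = -63386919 + 460368*√47 ≈ -6.0231e+7)
N(U, -126) - X = -106 - (-63386919 + 460368*√47) = -106 + (63386919 - 460368*√47) = 63386813 - 460368*√47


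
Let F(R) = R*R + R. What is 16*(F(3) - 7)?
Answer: 80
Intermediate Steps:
F(R) = R + R² (F(R) = R² + R = R + R²)
16*(F(3) - 7) = 16*(3*(1 + 3) - 7) = 16*(3*4 - 7) = 16*(12 - 7) = 16*5 = 80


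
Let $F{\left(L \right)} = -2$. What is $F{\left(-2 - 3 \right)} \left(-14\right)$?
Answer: $28$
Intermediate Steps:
$F{\left(-2 - 3 \right)} \left(-14\right) = \left(-2\right) \left(-14\right) = 28$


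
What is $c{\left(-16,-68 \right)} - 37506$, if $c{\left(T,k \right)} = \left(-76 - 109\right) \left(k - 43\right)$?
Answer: $-16971$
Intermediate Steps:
$c{\left(T,k \right)} = 7955 - 185 k$ ($c{\left(T,k \right)} = - 185 \left(-43 + k\right) = 7955 - 185 k$)
$c{\left(-16,-68 \right)} - 37506 = \left(7955 - -12580\right) - 37506 = \left(7955 + 12580\right) - 37506 = 20535 - 37506 = -16971$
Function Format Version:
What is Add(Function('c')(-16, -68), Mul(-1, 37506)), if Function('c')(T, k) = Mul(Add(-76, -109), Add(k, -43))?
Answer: -16971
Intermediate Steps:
Function('c')(T, k) = Add(7955, Mul(-185, k)) (Function('c')(T, k) = Mul(-185, Add(-43, k)) = Add(7955, Mul(-185, k)))
Add(Function('c')(-16, -68), Mul(-1, 37506)) = Add(Add(7955, Mul(-185, -68)), Mul(-1, 37506)) = Add(Add(7955, 12580), -37506) = Add(20535, -37506) = -16971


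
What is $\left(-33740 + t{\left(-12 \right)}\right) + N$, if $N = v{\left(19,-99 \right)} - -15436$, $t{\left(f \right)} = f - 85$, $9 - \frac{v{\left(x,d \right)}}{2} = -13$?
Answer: $-18357$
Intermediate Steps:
$v{\left(x,d \right)} = 44$ ($v{\left(x,d \right)} = 18 - -26 = 18 + 26 = 44$)
$t{\left(f \right)} = -85 + f$
$N = 15480$ ($N = 44 - -15436 = 44 + 15436 = 15480$)
$\left(-33740 + t{\left(-12 \right)}\right) + N = \left(-33740 - 97\right) + 15480 = -33837 + 15480 = -18357$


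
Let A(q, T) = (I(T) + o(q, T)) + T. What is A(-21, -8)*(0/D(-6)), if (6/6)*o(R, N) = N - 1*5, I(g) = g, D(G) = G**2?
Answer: 0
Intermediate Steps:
o(R, N) = -5 + N (o(R, N) = N - 1*5 = N - 5 = -5 + N)
A(q, T) = -5 + 3*T (A(q, T) = (T + (-5 + T)) + T = (-5 + 2*T) + T = -5 + 3*T)
A(-21, -8)*(0/D(-6)) = (-5 + 3*(-8))*(0/((-6)**2)) = (-5 - 24)*(0/36) = -0/36 = -29*0 = 0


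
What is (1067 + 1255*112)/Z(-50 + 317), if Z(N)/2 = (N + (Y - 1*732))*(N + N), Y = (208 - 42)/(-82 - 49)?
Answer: -363787/1279108 ≈ -0.28441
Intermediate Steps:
Y = -166/131 (Y = 166/(-131) = 166*(-1/131) = -166/131 ≈ -1.2672)
Z(N) = 4*N*(-96058/131 + N) (Z(N) = 2*((N + (-166/131 - 1*732))*(N + N)) = 2*((N + (-166/131 - 732))*(2*N)) = 2*((N - 96058/131)*(2*N)) = 2*((-96058/131 + N)*(2*N)) = 2*(2*N*(-96058/131 + N)) = 4*N*(-96058/131 + N))
(1067 + 1255*112)/Z(-50 + 317) = (1067 + 1255*112)/((4*(-50 + 317)*(-96058 + 131*(-50 + 317))/131)) = (1067 + 140560)/(((4/131)*267*(-96058 + 131*267))) = 141627/(((4/131)*267*(-96058 + 34977))) = 141627/(((4/131)*267*(-61081))) = 141627/(-65234508/131) = 141627*(-131/65234508) = -363787/1279108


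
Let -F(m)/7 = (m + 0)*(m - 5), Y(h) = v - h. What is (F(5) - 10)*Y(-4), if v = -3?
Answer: -10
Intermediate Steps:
Y(h) = -3 - h
F(m) = -7*m*(-5 + m) (F(m) = -7*(m + 0)*(m - 5) = -7*m*(-5 + m))
(F(5) - 10)*Y(-4) = (7*5*(5 - 1*5) - 10)*(-3 - 1*(-4)) = (7*5*(5 - 5) - 10)*(-3 + 4) = (7*5*0 - 10)*1 = (0 - 10)*1 = -10*1 = -10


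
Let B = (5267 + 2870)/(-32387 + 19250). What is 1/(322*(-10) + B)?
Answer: -13137/42309277 ≈ -0.00031050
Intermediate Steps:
B = -8137/13137 (B = 8137/(-13137) = 8137*(-1/13137) = -8137/13137 ≈ -0.61940)
1/(322*(-10) + B) = 1/(322*(-10) - 8137/13137) = 1/(-3220 - 8137/13137) = 1/(-42309277/13137) = -13137/42309277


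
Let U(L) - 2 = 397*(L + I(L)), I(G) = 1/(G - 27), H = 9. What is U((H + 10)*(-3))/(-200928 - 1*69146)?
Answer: 1901065/22686216 ≈ 0.083798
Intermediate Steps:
I(G) = 1/(-27 + G)
U(L) = 2 + 397*L + 397/(-27 + L) (U(L) = 2 + 397*(L + 1/(-27 + L)) = 2 + (397*L + 397/(-27 + L)) = 2 + 397*L + 397/(-27 + L))
U((H + 10)*(-3))/(-200928 - 1*69146) = ((397 + (-27 + (9 + 10)*(-3))*(2 + 397*((9 + 10)*(-3))))/(-27 + (9 + 10)*(-3)))/(-200928 - 1*69146) = ((397 + (-27 + 19*(-3))*(2 + 397*(19*(-3))))/(-27 + 19*(-3)))/(-200928 - 69146) = ((397 + (-27 - 57)*(2 + 397*(-57)))/(-27 - 57))/(-270074) = ((397 - 84*(2 - 22629))/(-84))*(-1/270074) = -(397 - 84*(-22627))/84*(-1/270074) = -(397 + 1900668)/84*(-1/270074) = -1/84*1901065*(-1/270074) = -1901065/84*(-1/270074) = 1901065/22686216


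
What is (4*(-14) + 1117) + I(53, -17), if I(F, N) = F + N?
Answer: 1097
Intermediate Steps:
(4*(-14) + 1117) + I(53, -17) = (4*(-14) + 1117) + (53 - 17) = (-56 + 1117) + 36 = 1061 + 36 = 1097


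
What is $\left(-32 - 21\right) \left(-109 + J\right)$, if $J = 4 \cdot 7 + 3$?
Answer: $4134$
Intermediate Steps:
$J = 31$ ($J = 28 + 3 = 31$)
$\left(-32 - 21\right) \left(-109 + J\right) = \left(-32 - 21\right) \left(-109 + 31\right) = \left(-32 - 21\right) \left(-78\right) = \left(-53\right) \left(-78\right) = 4134$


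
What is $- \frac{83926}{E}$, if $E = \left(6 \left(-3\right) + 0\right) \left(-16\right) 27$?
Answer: $- \frac{41963}{3888} \approx -10.793$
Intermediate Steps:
$E = 7776$ ($E = \left(-18 + 0\right) \left(-16\right) 27 = \left(-18\right) \left(-16\right) 27 = 288 \cdot 27 = 7776$)
$- \frac{83926}{E} = - \frac{83926}{7776} = \left(-83926\right) \frac{1}{7776} = - \frac{41963}{3888}$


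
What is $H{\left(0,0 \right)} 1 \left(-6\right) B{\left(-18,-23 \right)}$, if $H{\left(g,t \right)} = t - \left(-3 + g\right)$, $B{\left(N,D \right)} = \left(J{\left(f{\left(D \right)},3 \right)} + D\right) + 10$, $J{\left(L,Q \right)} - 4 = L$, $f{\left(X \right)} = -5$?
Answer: $252$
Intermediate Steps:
$J{\left(L,Q \right)} = 4 + L$
$B{\left(N,D \right)} = 9 + D$ ($B{\left(N,D \right)} = \left(\left(4 - 5\right) + D\right) + 10 = \left(-1 + D\right) + 10 = 9 + D$)
$H{\left(g,t \right)} = 3 + t - g$
$H{\left(0,0 \right)} 1 \left(-6\right) B{\left(-18,-23 \right)} = \left(3 + 0 - 0\right) 1 \left(-6\right) \left(9 - 23\right) = \left(3 + 0 + 0\right) 1 \left(-6\right) \left(-14\right) = 3 \cdot 1 \left(-6\right) \left(-14\right) = 3 \left(-6\right) \left(-14\right) = \left(-18\right) \left(-14\right) = 252$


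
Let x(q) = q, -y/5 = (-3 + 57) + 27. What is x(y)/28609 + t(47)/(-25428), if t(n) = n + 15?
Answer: -6036049/363734826 ≈ -0.016595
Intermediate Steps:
t(n) = 15 + n
y = -405 (y = -5*((-3 + 57) + 27) = -5*(54 + 27) = -5*81 = -405)
x(y)/28609 + t(47)/(-25428) = -405/28609 + (15 + 47)/(-25428) = -405*1/28609 + 62*(-1/25428) = -405/28609 - 31/12714 = -6036049/363734826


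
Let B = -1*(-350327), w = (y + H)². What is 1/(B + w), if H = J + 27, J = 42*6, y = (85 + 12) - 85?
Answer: 1/435008 ≈ 2.2988e-6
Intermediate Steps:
y = 12 (y = 97 - 85 = 12)
J = 252
H = 279 (H = 252 + 27 = 279)
w = 84681 (w = (12 + 279)² = 291² = 84681)
B = 350327
1/(B + w) = 1/(350327 + 84681) = 1/435008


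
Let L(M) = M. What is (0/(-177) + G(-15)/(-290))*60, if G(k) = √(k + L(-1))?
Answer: -24*I/29 ≈ -0.82759*I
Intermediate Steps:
G(k) = √(-1 + k) (G(k) = √(k - 1) = √(-1 + k))
(0/(-177) + G(-15)/(-290))*60 = (0/(-177) + √(-1 - 15)/(-290))*60 = (0*(-1/177) + √(-16)*(-1/290))*60 = (0 + (4*I)*(-1/290))*60 = (0 - 2*I/145)*60 = -2*I/145*60 = -24*I/29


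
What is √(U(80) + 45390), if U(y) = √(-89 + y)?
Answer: √(45390 + 3*I) ≈ 213.05 + 0.007*I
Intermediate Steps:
√(U(80) + 45390) = √(√(-89 + 80) + 45390) = √(√(-9) + 45390) = √(3*I + 45390) = √(45390 + 3*I)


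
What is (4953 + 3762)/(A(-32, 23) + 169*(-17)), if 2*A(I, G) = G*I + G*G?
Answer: -17430/5953 ≈ -2.9279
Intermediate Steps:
A(I, G) = G²/2 + G*I/2 (A(I, G) = (G*I + G*G)/2 = (G*I + G²)/2 = (G² + G*I)/2 = G²/2 + G*I/2)
(4953 + 3762)/(A(-32, 23) + 169*(-17)) = (4953 + 3762)/((½)*23*(23 - 32) + 169*(-17)) = 8715/((½)*23*(-9) - 2873) = 8715/(-207/2 - 2873) = 8715/(-5953/2) = 8715*(-2/5953) = -17430/5953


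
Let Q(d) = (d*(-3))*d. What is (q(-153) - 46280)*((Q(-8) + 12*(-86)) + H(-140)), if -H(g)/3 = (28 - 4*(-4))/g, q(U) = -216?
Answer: 1990354272/35 ≈ 5.6867e+7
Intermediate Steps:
Q(d) = -3*d² (Q(d) = (-3*d)*d = -3*d²)
H(g) = -132/g (H(g) = -3*(28 - 4*(-4))/g = -3*(28 + 16)/g = -132/g)
(q(-153) - 46280)*((Q(-8) + 12*(-86)) + H(-140)) = (-216 - 46280)*((-3*(-8)² + 12*(-86)) - 132/(-140)) = -46496*((-3*64 - 1032) - 132*(-1/140)) = -46496*((-192 - 1032) + 33/35) = -46496*(-1224 + 33/35) = -46496*(-42807/35) = 1990354272/35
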